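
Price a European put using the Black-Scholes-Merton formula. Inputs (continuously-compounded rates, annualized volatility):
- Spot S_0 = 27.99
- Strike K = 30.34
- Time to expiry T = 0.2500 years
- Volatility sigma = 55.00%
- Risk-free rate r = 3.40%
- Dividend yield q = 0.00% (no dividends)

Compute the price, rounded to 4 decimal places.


d1 = (ln(S/K) + (r - q + 0.5*sigma^2) * T) / (sigma * sqrt(T)) = -0.12475335
d2 = d1 - sigma * sqrt(T) = -0.39975335
exp(-rT) = 0.99153602; exp(-qT) = 1.00000000
P = K * exp(-rT) * N(-d2) - S_0 * exp(-qT) * N(-d1)
N(-d1) = 0.54964059; N(-d2) = 0.65533090
P = 30.3400 * 0.99153602 * 0.65533090 - 27.9900 * 1.00000000 * 0.54964059 = 4.3300

Answer: Price = 4.3300


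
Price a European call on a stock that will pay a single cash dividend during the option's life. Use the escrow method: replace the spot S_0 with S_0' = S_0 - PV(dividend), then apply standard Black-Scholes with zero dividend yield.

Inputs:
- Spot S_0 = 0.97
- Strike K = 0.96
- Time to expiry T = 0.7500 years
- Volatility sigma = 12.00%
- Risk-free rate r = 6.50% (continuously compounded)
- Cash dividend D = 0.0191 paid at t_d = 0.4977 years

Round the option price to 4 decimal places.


Answer: Price = 0.0601

Derivation:
PV(D) = D * exp(-r * t_d) = 0.0191 * 0.96816718 = 0.01849199
S_0' = S_0 - PV(D) = 0.9700 - 0.01849199 = 0.95150801
d1 = (ln(S_0'/K) + (r + sigma^2/2)*T) / (sigma*sqrt(T)) = 0.43556091
d2 = d1 - sigma*sqrt(T) = 0.33163786
exp(-rT) = 0.95241920
N(d1) = 0.66842233; N(d2) = 0.62991864
C = S_0' * N(d1) - K * exp(-rT) * N(d2) = 0.95150801 * 0.66842233 - 0.9600 * 0.95241920 * 0.62991864 = 0.0601


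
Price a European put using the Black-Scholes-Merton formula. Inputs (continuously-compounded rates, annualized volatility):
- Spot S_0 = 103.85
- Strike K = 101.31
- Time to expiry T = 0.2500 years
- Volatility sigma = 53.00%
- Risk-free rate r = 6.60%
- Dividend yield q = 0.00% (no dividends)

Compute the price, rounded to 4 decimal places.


Answer: Price = 8.7557

Derivation:
d1 = (ln(S/K) + (r - q + 0.5*sigma^2) * T) / (sigma * sqrt(T)) = 0.28820727
d2 = d1 - sigma * sqrt(T) = 0.02320727
exp(-rT) = 0.98363538; exp(-qT) = 1.00000000
P = K * exp(-rT) * N(-d2) - S_0 * exp(-qT) * N(-d1)
N(-d1) = 0.38659404; N(-d2) = 0.49074247
P = 101.3100 * 0.98363538 * 0.49074247 - 103.8500 * 1.00000000 * 0.38659404 = 8.7557


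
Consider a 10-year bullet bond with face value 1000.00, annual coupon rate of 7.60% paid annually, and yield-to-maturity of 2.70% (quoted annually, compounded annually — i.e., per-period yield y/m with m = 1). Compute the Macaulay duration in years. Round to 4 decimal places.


Coupon per period c = face * coupon_rate / m = 76.000000
Periods per year m = 1; per-period yield y/m = 0.027000
Number of cashflows N = 10
Cashflows (t years, CF_t, discount factor 1/(1+y/m)^(m*t), PV):
  t = 1.0000: CF_t = 76.000000, DF = 0.973710, PV = 74.001947
  t = 2.0000: CF_t = 76.000000, DF = 0.948111, PV = 72.056424
  t = 3.0000: CF_t = 76.000000, DF = 0.923185, PV = 70.162049
  t = 4.0000: CF_t = 76.000000, DF = 0.898914, PV = 68.317477
  t = 5.0000: CF_t = 76.000000, DF = 0.875282, PV = 66.521399
  t = 6.0000: CF_t = 76.000000, DF = 0.852270, PV = 64.772540
  t = 7.0000: CF_t = 76.000000, DF = 0.829864, PV = 63.069660
  t = 8.0000: CF_t = 76.000000, DF = 0.808047, PV = 61.411548
  t = 9.0000: CF_t = 76.000000, DF = 0.786803, PV = 59.797028
  t = 10.0000: CF_t = 1076.000000, DF = 0.766118, PV = 824.342774
Price P = sum_t PV_t = 1424.452846
Macaulay numerator sum_t t * PV_t:
  t * PV_t at t = 1.0000: 74.001947
  t * PV_t at t = 2.0000: 144.112848
  t * PV_t at t = 3.0000: 210.486146
  t * PV_t at t = 4.0000: 273.269907
  t * PV_t at t = 5.0000: 332.606995
  t * PV_t at t = 6.0000: 388.635243
  t * PV_t at t = 7.0000: 441.487617
  t * PV_t at t = 8.0000: 491.292383
  t * PV_t at t = 9.0000: 538.173253
  t * PV_t at t = 10.0000: 8243.427740
Macaulay duration D = (sum_t t * PV_t) / P = 11137.494078 / 1424.452846 = 7.818787

Answer: Macaulay duration = 7.8188 years


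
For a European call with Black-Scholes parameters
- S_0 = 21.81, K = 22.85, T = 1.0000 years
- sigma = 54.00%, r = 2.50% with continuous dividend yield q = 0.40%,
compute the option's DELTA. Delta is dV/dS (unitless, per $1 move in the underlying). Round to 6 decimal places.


d1 = 0.2226249312; d2 = -0.3173750688
phi(d1) = 0.3891776082; exp(-qT) = 0.9960079893; exp(-rT) = 0.9753099120
N(d1) = 0.5880862845
Delta = exp(-qT) * N(d1) = 0.9960079893 * 0.5880862845 = 0.585739

Answer: Delta = 0.585739


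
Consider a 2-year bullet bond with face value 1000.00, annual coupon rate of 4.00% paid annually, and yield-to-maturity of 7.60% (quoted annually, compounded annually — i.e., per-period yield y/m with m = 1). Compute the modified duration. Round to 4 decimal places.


Answer: Modified duration = 1.8218

Derivation:
Coupon per period c = face * coupon_rate / m = 40.000000
Periods per year m = 1; per-period yield y/m = 0.076000
Number of cashflows N = 2
Cashflows (t years, CF_t, discount factor 1/(1+y/m)^(m*t), PV):
  t = 1.0000: CF_t = 40.000000, DF = 0.929368, PV = 37.174721
  t = 2.0000: CF_t = 1040.000000, DF = 0.863725, PV = 898.273932
Price P = sum_t PV_t = 935.448653
First compute Macaulay numerator sum_t t * PV_t:
  t * PV_t at t = 1.0000: 37.174721
  t * PV_t at t = 2.0000: 1796.547864
Macaulay duration D = 1833.722585 / 935.448653 = 1.960260
Modified duration = D / (1 + y/m) = 1.960260 / (1 + 0.076000) = 1.821803


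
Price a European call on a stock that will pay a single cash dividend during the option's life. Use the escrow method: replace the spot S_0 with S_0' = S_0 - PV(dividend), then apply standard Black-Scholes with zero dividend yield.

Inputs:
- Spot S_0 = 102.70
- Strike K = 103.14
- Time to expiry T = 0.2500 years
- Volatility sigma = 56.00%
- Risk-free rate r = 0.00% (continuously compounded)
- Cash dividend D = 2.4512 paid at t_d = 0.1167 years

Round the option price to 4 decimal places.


Answer: Price = 9.9350

Derivation:
PV(D) = D * exp(-r * t_d) = 2.4512 * 1.00000000 = 2.45120000
S_0' = S_0 - PV(D) = 102.7000 - 2.45120000 = 100.24880000
d1 = (ln(S_0'/K) + (r + sigma^2/2)*T) / (sigma*sqrt(T)) = 0.03845646
d2 = d1 - sigma*sqrt(T) = -0.24154354
exp(-rT) = 1.00000000
N(d1) = 0.51533813; N(d2) = 0.40456694
C = S_0' * N(d1) - K * exp(-rT) * N(d2) = 100.24880000 * 0.51533813 - 103.1400 * 1.00000000 * 0.40456694 = 9.9350


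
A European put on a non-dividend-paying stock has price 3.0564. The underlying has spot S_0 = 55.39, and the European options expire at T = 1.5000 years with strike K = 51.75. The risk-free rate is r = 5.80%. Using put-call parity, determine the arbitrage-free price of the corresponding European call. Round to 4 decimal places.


Answer: Call price = 11.0084

Derivation:
Put-call parity: C - P = S_0 * exp(-qT) - K * exp(-rT).
S_0 * exp(-qT) = 55.3900 * 1.00000000 = 55.39000000
K * exp(-rT) = 51.7500 * 0.91667710 = 47.43803970
C = P + S*exp(-qT) - K*exp(-rT)
C = 3.0564 + 55.39000000 - 47.43803970 = 11.0084


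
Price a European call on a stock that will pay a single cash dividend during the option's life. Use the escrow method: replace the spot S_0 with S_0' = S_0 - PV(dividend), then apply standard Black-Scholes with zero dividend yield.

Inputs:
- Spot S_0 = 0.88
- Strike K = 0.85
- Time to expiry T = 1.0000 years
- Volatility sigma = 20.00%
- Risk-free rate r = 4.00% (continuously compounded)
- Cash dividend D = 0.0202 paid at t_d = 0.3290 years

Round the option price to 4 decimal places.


Answer: Price = 0.0907

Derivation:
PV(D) = D * exp(-r * t_d) = 0.0202 * 0.98692621 = 0.01993591
S_0' = S_0 - PV(D) = 0.8800 - 0.01993591 = 0.86006409
d1 = (ln(S_0'/K) + (r + sigma^2/2)*T) / (sigma*sqrt(T)) = 0.35885280
d2 = d1 - sigma*sqrt(T) = 0.15885280
exp(-rT) = 0.96078944
N(d1) = 0.64014740; N(d2) = 0.56310758
C = S_0' * N(d1) - K * exp(-rT) * N(d2) = 0.86006409 * 0.64014740 - 0.8500 * 0.96078944 * 0.56310758 = 0.0907


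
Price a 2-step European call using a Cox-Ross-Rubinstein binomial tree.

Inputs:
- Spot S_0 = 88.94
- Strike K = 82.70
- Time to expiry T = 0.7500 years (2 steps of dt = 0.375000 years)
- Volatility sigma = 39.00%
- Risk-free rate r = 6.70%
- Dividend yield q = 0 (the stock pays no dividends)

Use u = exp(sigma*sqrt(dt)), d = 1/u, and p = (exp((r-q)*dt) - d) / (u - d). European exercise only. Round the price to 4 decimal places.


dt = T/N = 0.375000
u = exp(sigma*sqrt(dt)) = 1.269757; d = 1/u = 0.787552
p = (exp((r-q)*dt) - d) / (u - d) = 0.493340
Discount per step: exp(-r*dt) = 0.975188
Stock lattice S(k, i) with i counting down-moves:
  k=0: S(0,0) = 88.9400
  k=1: S(1,0) = 112.9322; S(1,1) = 70.0449
  k=2: S(2,0) = 143.3964; S(2,1) = 88.9400; S(2,2) = 55.1641
Terminal payoffs V(N, i) = max(S_T - K, 0):
  V(2,0) = 60.696351; V(2,1) = 6.240000; V(2,2) = 0.000000
Backward induction: V(k, i) = exp(-r*dt) * [p * V(k+1, i) + (1-p) * V(k+1, i+1)].
  V(1,0) = exp(-r*dt) * [p*60.696351 + (1-p)*6.240000] = 32.284106
  V(1,1) = exp(-r*dt) * [p*6.240000 + (1-p)*0.000000] = 3.002062
  V(0,0) = exp(-r*dt) * [p*32.284106 + (1-p)*3.002062] = 17.015157

Answer: Price = V(0,0) = 17.0152


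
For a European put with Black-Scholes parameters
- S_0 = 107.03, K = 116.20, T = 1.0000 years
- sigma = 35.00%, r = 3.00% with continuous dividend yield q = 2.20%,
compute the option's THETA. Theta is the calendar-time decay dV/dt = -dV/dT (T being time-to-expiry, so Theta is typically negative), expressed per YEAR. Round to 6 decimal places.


Answer: Theta = -6.289353

Derivation:
d1 = -0.0370105012; d2 = -0.3870105012
phi(d1) = 0.3986691429; exp(-qT) = 0.9782402351; exp(-rT) = 0.9704455335
Theta = -S*exp(-qT)*phi(d1)*sigma/(2*sqrt(T)) + r*K*exp(-rT)*N(-d2) - q*S*exp(-qT)*N(-d1)
N(-d1) = 0.5147616836; N(-d2) = 0.6506257831; sqrt(T) = 1.0000000000
Term 1 = -107.0300 * 0.9782402351 * 0.3986691429 * 0.3500 / (2 * 1.0000000000) = -7.3046887911
Term 2 = 0.0300 * 116.2000 * 0.9704455335 * 0.6506257831 = 2.2010495418
Term 3 = -0.0220 * 107.0300 * 0.9782402351 * 0.5147616836 = -1.1857139798
Theta = -7.3046887911 + (2.2010495418) + (-1.1857139798) = -6.289353


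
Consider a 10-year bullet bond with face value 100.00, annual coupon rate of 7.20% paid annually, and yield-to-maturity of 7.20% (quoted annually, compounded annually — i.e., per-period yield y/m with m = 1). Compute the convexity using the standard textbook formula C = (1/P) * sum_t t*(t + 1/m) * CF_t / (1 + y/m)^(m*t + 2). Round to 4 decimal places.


Coupon per period c = face * coupon_rate / m = 7.200000
Periods per year m = 1; per-period yield y/m = 0.072000
Number of cashflows N = 10
Cashflows (t years, CF_t, discount factor 1/(1+y/m)^(m*t), PV):
  t = 1.0000: CF_t = 7.200000, DF = 0.932836, PV = 6.716418
  t = 2.0000: CF_t = 7.200000, DF = 0.870183, PV = 6.265315
  t = 3.0000: CF_t = 7.200000, DF = 0.811738, PV = 5.844510
  t = 4.0000: CF_t = 7.200000, DF = 0.757218, PV = 5.451969
  t = 5.0000: CF_t = 7.200000, DF = 0.706360, PV = 5.085792
  t = 6.0000: CF_t = 7.200000, DF = 0.658918, PV = 4.744209
  t = 7.0000: CF_t = 7.200000, DF = 0.614662, PV = 4.425568
  t = 8.0000: CF_t = 7.200000, DF = 0.573379, PV = 4.128328
  t = 9.0000: CF_t = 7.200000, DF = 0.534868, PV = 3.851052
  t = 10.0000: CF_t = 107.200000, DF = 0.498944, PV = 53.486839
Price P = sum_t PV_t = 100.000000
Convexity numerator sum_t t*(t + 1/m) * CF_t / (1+y/m)^(m*t + 2):
  t = 1.0000: term = 11.689021
  t = 2.0000: term = 32.711812
  t = 3.0000: term = 61.029501
  t = 4.0000: term = 94.884174
  t = 5.0000: term = 132.767034
  t = 6.0000: term = 173.389783
  t = 7.0000: term = 215.658935
  t = 8.0000: term = 258.652773
  t = 9.0000: term = 301.600715
  t = 10.0000: term = 5119.765226
Convexity = (1/P) * sum = 6402.148974 / 100.000000 = 64.021490

Answer: Convexity = 64.0215


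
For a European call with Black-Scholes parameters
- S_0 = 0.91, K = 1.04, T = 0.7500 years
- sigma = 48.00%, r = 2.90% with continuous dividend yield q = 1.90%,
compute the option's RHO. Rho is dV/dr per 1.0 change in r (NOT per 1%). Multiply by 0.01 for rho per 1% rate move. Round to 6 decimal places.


d1 = -0.0953383133; d2 = -0.5110305072
phi(d1) = 0.3971333223; exp(-qT) = 0.9858510507; exp(-rT) = 0.9784848257
N(d2) = 0.3046648475
Rho = K*T*exp(-rT)*N(d2) = 1.0400 * 0.7500 * 0.9784848257 * 0.3046648475 = 0.232526

Answer: Rho = 0.232526


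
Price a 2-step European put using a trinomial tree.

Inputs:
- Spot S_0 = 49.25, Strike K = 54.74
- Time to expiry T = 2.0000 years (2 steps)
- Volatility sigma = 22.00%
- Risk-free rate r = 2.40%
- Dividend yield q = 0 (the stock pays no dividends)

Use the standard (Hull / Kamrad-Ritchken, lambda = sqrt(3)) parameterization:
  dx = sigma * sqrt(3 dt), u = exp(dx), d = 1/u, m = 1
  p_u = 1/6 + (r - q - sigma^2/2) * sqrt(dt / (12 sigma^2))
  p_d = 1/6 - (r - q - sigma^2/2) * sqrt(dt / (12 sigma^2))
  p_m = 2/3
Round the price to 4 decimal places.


Answer: Price = V(0,0) = 7.9349

Derivation:
dt = T/N = 1.000000; dx = sigma*sqrt(3*dt) = 0.381051
u = exp(dx) = 1.463823; d = 1/u = 0.683143
p_u = 0.166404, p_m = 0.666667, p_d = 0.166929
Discount per step: exp(-r*dt) = 0.976286
Stock lattice S(k, j) with j the centered position index:
  k=0: S(0,+0) = 49.2500
  k=1: S(1,-1) = 33.6448; S(1,+0) = 49.2500; S(1,+1) = 72.0933
  k=2: S(2,-2) = 22.9842; S(2,-1) = 33.6448; S(2,+0) = 49.2500; S(2,+1) = 72.0933; S(2,+2) = 105.5317
Terminal payoffs V(N, j) = max(K - S_T, 0):
  V(2,-2) = 31.755800; V(2,-1) = 21.095211; V(2,+0) = 5.490000; V(2,+1) = 0.000000; V(2,+2) = 0.000000
Backward induction: V(k, j) = exp(-r*dt) * [p_u * V(k+1, j+1) + p_m * V(k+1, j) + p_d * V(k+1, j-1)]
  V(1,-1) = exp(-r*dt) * [p_u*5.490000 + p_m*21.095211 + p_d*31.755800] = 19.797122
  V(1,+0) = exp(-r*dt) * [p_u*0.000000 + p_m*5.490000 + p_d*21.095211] = 7.011103
  V(1,+1) = exp(-r*dt) * [p_u*0.000000 + p_m*0.000000 + p_d*5.490000] = 0.894708
  V(0,+0) = exp(-r*dt) * [p_u*0.894708 + p_m*7.011103 + p_d*19.797122] = 7.934925


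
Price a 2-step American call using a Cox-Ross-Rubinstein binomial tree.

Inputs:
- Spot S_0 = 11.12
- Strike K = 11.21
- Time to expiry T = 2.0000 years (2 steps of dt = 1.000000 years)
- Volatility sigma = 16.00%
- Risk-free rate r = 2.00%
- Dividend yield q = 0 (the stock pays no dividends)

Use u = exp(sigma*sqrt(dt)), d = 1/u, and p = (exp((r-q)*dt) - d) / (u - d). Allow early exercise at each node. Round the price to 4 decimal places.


dt = T/N = 1.000000
u = exp(sigma*sqrt(dt)) = 1.173511; d = 1/u = 0.852144
p = (exp((r-q)*dt) - d) / (u - d) = 0.522946
Discount per step: exp(-r*dt) = 0.980199
Stock lattice S(k, i) with i counting down-moves:
  k=0: S(0,0) = 11.1200
  k=1: S(1,0) = 13.0494; S(1,1) = 9.4758
  k=2: S(2,0) = 15.3137; S(2,1) = 11.1200; S(2,2) = 8.0748
Terminal payoffs V(N, i) = max(S_T - K, 0):
  V(2,0) = 4.103661; V(2,1) = 0.000000; V(2,2) = 0.000000
Backward induction: V(k, i) = exp(-r*dt) * [p * V(k+1, i) + (1-p) * V(k+1, i+1)]; then take max(V_cont, immediate exercise) for American.
  V(1,0) = exp(-r*dt) * [p*4.103661 + (1-p)*0.000000] = 2.103498; exercise = 1.839441; V(1,0) = max -> 2.103498
  V(1,1) = exp(-r*dt) * [p*0.000000 + (1-p)*0.000000] = 0.000000; exercise = 0.000000; V(1,1) = max -> 0.000000
  V(0,0) = exp(-r*dt) * [p*2.103498 + (1-p)*0.000000] = 1.078234; exercise = 0.000000; V(0,0) = max -> 1.078234

Answer: Price = V(0,0) = 1.0782


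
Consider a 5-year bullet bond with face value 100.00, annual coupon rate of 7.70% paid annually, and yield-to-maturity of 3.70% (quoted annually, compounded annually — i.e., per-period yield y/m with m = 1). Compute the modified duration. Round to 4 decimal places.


Answer: Modified duration = 4.2359

Derivation:
Coupon per period c = face * coupon_rate / m = 7.700000
Periods per year m = 1; per-period yield y/m = 0.037000
Number of cashflows N = 5
Cashflows (t years, CF_t, discount factor 1/(1+y/m)^(m*t), PV):
  t = 1.0000: CF_t = 7.700000, DF = 0.964320, PV = 7.425265
  t = 2.0000: CF_t = 7.700000, DF = 0.929913, PV = 7.160333
  t = 3.0000: CF_t = 7.700000, DF = 0.896734, PV = 6.904853
  t = 4.0000: CF_t = 7.700000, DF = 0.864739, PV = 6.658489
  t = 5.0000: CF_t = 107.700000, DF = 0.833885, PV = 89.809426
Price P = sum_t PV_t = 117.958367
First compute Macaulay numerator sum_t t * PV_t:
  t * PV_t at t = 1.0000: 7.425265
  t * PV_t at t = 2.0000: 14.320666
  t * PV_t at t = 3.0000: 20.714560
  t * PV_t at t = 4.0000: 26.633957
  t * PV_t at t = 5.0000: 449.047131
Macaulay duration D = 518.141578 / 117.958367 = 4.392580
Modified duration = D / (1 + y/m) = 4.392580 / (1 + 0.037000) = 4.235854


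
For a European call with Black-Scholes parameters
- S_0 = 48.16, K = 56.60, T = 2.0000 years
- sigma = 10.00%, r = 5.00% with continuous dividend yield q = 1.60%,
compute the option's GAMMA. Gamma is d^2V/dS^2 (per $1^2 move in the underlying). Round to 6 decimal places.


d1 = -0.5902940435; d2 = -0.7317153997
phi(d1) = 0.3351550354; exp(-qT) = 0.9685065821; exp(-rT) = 0.9048374180
Gamma = exp(-qT) * phi(d1) / (S * sigma * sqrt(T)) = 0.9685065821 * 0.3351550354 / (48.1600 * 0.1000 * 1.4142135624) = 0.047659

Answer: Gamma = 0.047659


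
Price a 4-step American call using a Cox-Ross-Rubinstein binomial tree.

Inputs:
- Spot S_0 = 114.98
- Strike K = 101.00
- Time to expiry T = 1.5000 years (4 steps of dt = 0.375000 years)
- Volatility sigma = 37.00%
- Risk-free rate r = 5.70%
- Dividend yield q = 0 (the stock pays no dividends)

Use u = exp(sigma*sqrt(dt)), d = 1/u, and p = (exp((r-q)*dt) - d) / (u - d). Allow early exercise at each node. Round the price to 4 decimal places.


dt = T/N = 0.375000
u = exp(sigma*sqrt(dt)) = 1.254300; d = 1/u = 0.797257
p = (exp((r-q)*dt) - d) / (u - d) = 0.490868
Discount per step: exp(-r*dt) = 0.978852
Stock lattice S(k, i) with i counting down-moves:
  k=0: S(0,0) = 114.9800
  k=1: S(1,0) = 144.2194; S(1,1) = 91.6686
  k=2: S(2,0) = 180.8945; S(2,1) = 114.9800; S(2,2) = 73.0835
  k=3: S(3,0) = 226.8960; S(3,1) = 144.2194; S(3,2) = 91.6686; S(3,3) = 58.2664
  k=4: S(4,0) = 284.5957; S(4,1) = 180.8945; S(4,2) = 114.9800; S(4,3) = 73.0835; S(4,4) = 46.4533
Terminal payoffs V(N, i) = max(S_T - K, 0):
  V(4,0) = 183.595651; V(4,1) = 79.894466; V(4,2) = 13.980000; V(4,3) = 0.000000; V(4,4) = 0.000000
Backward induction: V(k, i) = exp(-r*dt) * [p * V(k+1, i) + (1-p) * V(k+1, i+1)]; then take max(V_cont, immediate exercise) for American.
  V(3,0) = exp(-r*dt) * [p*183.595651 + (1-p)*79.894466] = 128.031929; exercise = 125.895964; V(3,0) = max -> 128.031929
  V(3,1) = exp(-r*dt) * [p*79.894466 + (1-p)*13.980000] = 45.355402; exercise = 43.219436; V(3,1) = max -> 45.355402
  V(3,2) = exp(-r*dt) * [p*13.980000 + (1-p)*0.000000] = 6.717210; exercise = 0.000000; V(3,2) = max -> 6.717210
  V(3,3) = exp(-r*dt) * [p*0.000000 + (1-p)*0.000000] = 0.000000; exercise = 0.000000; V(3,3) = max -> 0.000000
  V(2,0) = exp(-r*dt) * [p*128.031929 + (1-p)*45.355402] = 84.121226; exercise = 79.894466; V(2,0) = max -> 84.121226
  V(2,1) = exp(-r*dt) * [p*45.355402 + (1-p)*6.717210] = 25.140307; exercise = 13.980000; V(2,1) = max -> 25.140307
  V(2,2) = exp(-r*dt) * [p*6.717210 + (1-p)*0.000000] = 3.227533; exercise = 0.000000; V(2,2) = max -> 3.227533
  V(1,0) = exp(-r*dt) * [p*84.121226 + (1-p)*25.140307] = 52.948208; exercise = 43.219436; V(1,0) = max -> 52.948208
  V(1,1) = exp(-r*dt) * [p*25.140307 + (1-p)*3.227533] = 13.688083; exercise = 0.000000; V(1,1) = max -> 13.688083
  V(0,0) = exp(-r*dt) * [p*52.948208 + (1-p)*13.688083] = 32.262590; exercise = 13.980000; V(0,0) = max -> 32.262590

Answer: Price = V(0,0) = 32.2626


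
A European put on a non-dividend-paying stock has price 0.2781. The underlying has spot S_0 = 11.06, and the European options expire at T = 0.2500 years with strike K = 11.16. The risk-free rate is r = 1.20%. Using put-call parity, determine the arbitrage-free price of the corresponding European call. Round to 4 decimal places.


Put-call parity: C - P = S_0 * exp(-qT) - K * exp(-rT).
S_0 * exp(-qT) = 11.0600 * 1.00000000 = 11.06000000
K * exp(-rT) = 11.1600 * 0.99700450 = 11.12657017
C = P + S*exp(-qT) - K*exp(-rT)
C = 0.2781 + 11.06000000 - 11.12657017 = 0.2115

Answer: Call price = 0.2115


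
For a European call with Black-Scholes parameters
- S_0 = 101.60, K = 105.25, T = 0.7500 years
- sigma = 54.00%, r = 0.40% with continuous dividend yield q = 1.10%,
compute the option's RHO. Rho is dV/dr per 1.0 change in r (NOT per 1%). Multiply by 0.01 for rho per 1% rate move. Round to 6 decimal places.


d1 = 0.1471282274; d2 = -0.3205254906
phi(d1) = 0.3946476684; exp(-qT) = 0.9917839379; exp(-rT) = 0.9970044955
N(d2) = 0.3742850050
Rho = K*T*exp(-rT)*N(d2) = 105.2500 * 0.7500 * 0.9970044955 * 0.3742850050 = 29.456620

Answer: Rho = 29.456620


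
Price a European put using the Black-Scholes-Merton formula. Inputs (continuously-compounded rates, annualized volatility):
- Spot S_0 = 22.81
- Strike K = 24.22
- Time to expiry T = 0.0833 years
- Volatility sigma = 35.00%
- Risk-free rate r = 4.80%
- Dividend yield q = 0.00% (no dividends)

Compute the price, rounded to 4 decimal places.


Answer: Price = 1.7434

Derivation:
d1 = (ln(S/K) + (r - q + 0.5*sigma^2) * T) / (sigma * sqrt(T)) = -0.50367400
d2 = d1 - sigma * sqrt(T) = -0.60469009
exp(-rT) = 0.99600958; exp(-qT) = 1.00000000
P = K * exp(-rT) * N(-d2) - S_0 * exp(-qT) * N(-d1)
N(-d1) = 0.69275476; N(-d2) = 0.72730753
P = 24.2200 * 0.99600958 * 0.72730753 - 22.8100 * 1.00000000 * 0.69275476 = 1.7434


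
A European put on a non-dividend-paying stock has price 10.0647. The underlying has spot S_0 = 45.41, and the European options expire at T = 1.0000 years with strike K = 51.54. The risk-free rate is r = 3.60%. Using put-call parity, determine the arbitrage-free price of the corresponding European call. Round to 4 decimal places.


Answer: Call price = 5.7571

Derivation:
Put-call parity: C - P = S_0 * exp(-qT) - K * exp(-rT).
S_0 * exp(-qT) = 45.4100 * 1.00000000 = 45.41000000
K * exp(-rT) = 51.5400 * 0.96464029 = 49.71756073
C = P + S*exp(-qT) - K*exp(-rT)
C = 10.0647 + 45.41000000 - 49.71756073 = 5.7571


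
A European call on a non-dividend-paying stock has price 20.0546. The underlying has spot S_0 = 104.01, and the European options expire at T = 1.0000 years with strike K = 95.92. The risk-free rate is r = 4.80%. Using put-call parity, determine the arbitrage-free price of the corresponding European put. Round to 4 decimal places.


Answer: Put price = 7.4692

Derivation:
Put-call parity: C - P = S_0 * exp(-qT) - K * exp(-rT).
S_0 * exp(-qT) = 104.0100 * 1.00000000 = 104.01000000
K * exp(-rT) = 95.9200 * 0.95313379 = 91.42459286
P = C - S*exp(-qT) + K*exp(-rT)
P = 20.0546 - 104.01000000 + 91.42459286 = 7.4692


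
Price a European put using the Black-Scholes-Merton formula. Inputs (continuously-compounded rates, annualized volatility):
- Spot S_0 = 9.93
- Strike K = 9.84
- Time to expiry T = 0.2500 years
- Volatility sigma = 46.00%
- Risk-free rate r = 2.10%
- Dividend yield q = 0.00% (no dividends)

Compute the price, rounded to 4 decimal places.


d1 = (ln(S/K) + (r - q + 0.5*sigma^2) * T) / (sigma * sqrt(T)) = 0.17741203
d2 = d1 - sigma * sqrt(T) = -0.05258797
exp(-rT) = 0.99476376; exp(-qT) = 1.00000000
P = K * exp(-rT) * N(-d2) - S_0 * exp(-qT) * N(-d1)
N(-d1) = 0.42959238; N(-d2) = 0.52096990
P = 9.8400 * 0.99476376 * 0.52096990 - 9.9300 * 1.00000000 * 0.42959238 = 0.8336

Answer: Price = 0.8336


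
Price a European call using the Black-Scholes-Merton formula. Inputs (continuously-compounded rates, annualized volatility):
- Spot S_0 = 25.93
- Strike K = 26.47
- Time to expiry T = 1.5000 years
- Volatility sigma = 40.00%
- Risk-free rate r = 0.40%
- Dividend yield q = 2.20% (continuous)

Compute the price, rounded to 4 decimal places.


Answer: Price = 4.3844

Derivation:
d1 = (ln(S/K) + (r - q + 0.5*sigma^2) * T) / (sigma * sqrt(T)) = 0.14776258
d2 = d1 - sigma * sqrt(T) = -0.34213537
exp(-rT) = 0.99401796; exp(-qT) = 0.96753856
C = S_0 * exp(-qT) * N(d1) - K * exp(-rT) * N(d2)
N(d1) = 0.55873493; N(d2) = 0.36612451
C = 25.9300 * 0.96753856 * 0.55873493 - 26.4700 * 0.99401796 * 0.36612451 = 4.3844


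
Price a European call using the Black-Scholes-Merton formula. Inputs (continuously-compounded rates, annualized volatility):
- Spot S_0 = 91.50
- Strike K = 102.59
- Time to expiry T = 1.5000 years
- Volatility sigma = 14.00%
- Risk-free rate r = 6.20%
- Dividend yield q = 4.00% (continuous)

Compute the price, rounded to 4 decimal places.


d1 = (ln(S/K) + (r - q + 0.5*sigma^2) * T) / (sigma * sqrt(T)) = -0.38901099
d2 = d1 - sigma * sqrt(T) = -0.56047527
exp(-rT) = 0.91119350; exp(-qT) = 0.94176453
C = S_0 * exp(-qT) * N(d1) - K * exp(-rT) * N(d2)
N(d1) = 0.34863401; N(d2) = 0.28757765
C = 91.5000 * 0.94176453 * 0.34863401 - 102.5900 * 0.91119350 * 0.28757765 = 3.1597

Answer: Price = 3.1597


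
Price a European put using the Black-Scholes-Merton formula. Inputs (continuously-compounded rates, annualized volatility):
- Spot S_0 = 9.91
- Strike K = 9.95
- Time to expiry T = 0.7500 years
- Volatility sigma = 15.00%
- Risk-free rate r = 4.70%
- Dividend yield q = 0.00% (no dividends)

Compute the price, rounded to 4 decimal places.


Answer: Price = 0.3675

Derivation:
d1 = (ln(S/K) + (r - q + 0.5*sigma^2) * T) / (sigma * sqrt(T)) = 0.30529741
d2 = d1 - sigma * sqrt(T) = 0.17539360
exp(-rT) = 0.96536405; exp(-qT) = 1.00000000
P = K * exp(-rT) * N(-d2) - S_0 * exp(-qT) * N(-d1)
N(-d1) = 0.38006982; N(-d2) = 0.43038518
P = 9.9500 * 0.96536405 * 0.43038518 - 9.9100 * 1.00000000 * 0.38006982 = 0.3675


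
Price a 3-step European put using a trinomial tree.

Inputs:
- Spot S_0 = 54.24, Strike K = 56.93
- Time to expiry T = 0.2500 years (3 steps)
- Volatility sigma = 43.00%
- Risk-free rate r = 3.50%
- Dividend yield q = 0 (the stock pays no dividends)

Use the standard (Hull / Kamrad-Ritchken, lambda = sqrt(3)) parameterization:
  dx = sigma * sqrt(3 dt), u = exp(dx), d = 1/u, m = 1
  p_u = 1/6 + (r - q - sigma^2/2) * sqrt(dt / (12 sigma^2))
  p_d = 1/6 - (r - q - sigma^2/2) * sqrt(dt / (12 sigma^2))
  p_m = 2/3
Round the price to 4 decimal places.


Answer: Price = V(0,0) = 5.8912

Derivation:
dt = T/N = 0.083333; dx = sigma*sqrt(3*dt) = 0.215000
u = exp(dx) = 1.239862; d = 1/u = 0.806541
p_u = 0.155533, p_m = 0.666667, p_d = 0.177800
Discount per step: exp(-r*dt) = 0.997088
Stock lattice S(k, j) with j the centered position index:
  k=0: S(0,+0) = 54.2400
  k=1: S(1,-1) = 43.7468; S(1,+0) = 54.2400; S(1,+1) = 67.2501
  k=2: S(2,-2) = 35.2836; S(2,-1) = 43.7468; S(2,+0) = 54.2400; S(2,+1) = 67.2501; S(2,+2) = 83.3808
  k=3: S(3,-3) = 28.4577; S(3,-2) = 35.2836; S(3,-1) = 43.7468; S(3,+0) = 54.2400; S(3,+1) = 67.2501; S(3,+2) = 83.3808; S(3,+3) = 103.3807
Terminal payoffs V(N, j) = max(K - S_T, 0):
  V(3,-3) = 28.472304; V(3,-2) = 21.646387; V(3,-1) = 13.183192; V(3,+0) = 2.690000; V(3,+1) = 0.000000; V(3,+2) = 0.000000; V(3,+3) = 0.000000
Backward induction: V(k, j) = exp(-r*dt) * [p_u * V(k+1, j+1) + p_m * V(k+1, j) + p_d * V(k+1, j-1)]
  V(2,-2) = exp(-r*dt) * [p_u*13.183192 + p_m*21.646387 + p_d*28.472304] = 21.480987
  V(2,-1) = exp(-r*dt) * [p_u*2.690000 + p_m*13.183192 + p_d*21.646387] = 13.017890
  V(2,+0) = exp(-r*dt) * [p_u*0.000000 + p_m*2.690000 + p_d*13.183192] = 4.125260
  V(2,+1) = exp(-r*dt) * [p_u*0.000000 + p_m*0.000000 + p_d*2.690000] = 0.476890
  V(2,+2) = exp(-r*dt) * [p_u*0.000000 + p_m*0.000000 + p_d*0.000000] = 0.000000
  V(1,-1) = exp(-r*dt) * [p_u*4.125260 + p_m*13.017890 + p_d*21.480987] = 13.101267
  V(1,+0) = exp(-r*dt) * [p_u*0.476890 + p_m*4.125260 + p_d*13.017890] = 5.123965
  V(1,+1) = exp(-r*dt) * [p_u*0.000000 + p_m*0.476890 + p_d*4.125260] = 1.048338
  V(0,+0) = exp(-r*dt) * [p_u*1.048338 + p_m*5.123965 + p_d*13.101267] = 5.891230


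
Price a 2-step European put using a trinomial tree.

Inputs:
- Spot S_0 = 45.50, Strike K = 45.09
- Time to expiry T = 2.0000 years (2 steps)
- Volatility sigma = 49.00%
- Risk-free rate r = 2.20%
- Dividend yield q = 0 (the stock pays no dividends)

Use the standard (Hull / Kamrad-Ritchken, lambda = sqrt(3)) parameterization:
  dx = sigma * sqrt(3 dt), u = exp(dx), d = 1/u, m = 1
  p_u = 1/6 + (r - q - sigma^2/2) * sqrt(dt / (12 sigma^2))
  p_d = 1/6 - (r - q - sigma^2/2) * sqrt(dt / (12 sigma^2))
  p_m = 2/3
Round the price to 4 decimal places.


Answer: Price = V(0,0) = 9.1075

Derivation:
dt = T/N = 1.000000; dx = sigma*sqrt(3*dt) = 0.848705
u = exp(dx) = 2.336619; d = 1/u = 0.427969
p_u = 0.108902, p_m = 0.666667, p_d = 0.224431
Discount per step: exp(-r*dt) = 0.978240
Stock lattice S(k, j) with j the centered position index:
  k=0: S(0,+0) = 45.5000
  k=1: S(1,-1) = 19.4726; S(1,+0) = 45.5000; S(1,+1) = 106.3162
  k=2: S(2,-2) = 8.3337; S(2,-1) = 19.4726; S(2,+0) = 45.5000; S(2,+1) = 106.3162; S(2,+2) = 248.4203
Terminal payoffs V(N, j) = max(K - S_T, 0):
  V(2,-2) = 36.756342; V(2,-1) = 25.617418; V(2,+0) = 0.000000; V(2,+1) = 0.000000; V(2,+2) = 0.000000
Backward induction: V(k, j) = exp(-r*dt) * [p_u * V(k+1, j+1) + p_m * V(k+1, j) + p_d * V(k+1, j-1)]
  V(1,-1) = exp(-r*dt) * [p_u*0.000000 + p_m*25.617418 + p_d*36.756342] = 24.776425
  V(1,+0) = exp(-r*dt) * [p_u*0.000000 + p_m*0.000000 + p_d*25.617418] = 5.624242
  V(1,+1) = exp(-r*dt) * [p_u*0.000000 + p_m*0.000000 + p_d*0.000000] = 0.000000
  V(0,+0) = exp(-r*dt) * [p_u*0.000000 + p_m*5.624242 + p_d*24.776425] = 9.107511


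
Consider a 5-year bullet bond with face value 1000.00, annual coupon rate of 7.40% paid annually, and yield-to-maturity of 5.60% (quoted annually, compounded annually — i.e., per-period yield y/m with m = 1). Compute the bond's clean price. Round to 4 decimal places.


Coupon per period c = face * coupon_rate / m = 74.000000
Periods per year m = 1; per-period yield y/m = 0.056000
Number of cashflows N = 5
Cashflows (t years, CF_t, discount factor 1/(1+y/m)^(m*t), PV):
  t = 1.0000: CF_t = 74.000000, DF = 0.946970, PV = 70.075758
  t = 2.0000: CF_t = 74.000000, DF = 0.896752, PV = 66.359619
  t = 3.0000: CF_t = 74.000000, DF = 0.849197, PV = 62.840548
  t = 4.0000: CF_t = 74.000000, DF = 0.804163, PV = 59.508095
  t = 5.0000: CF_t = 1074.000000, DF = 0.761518, PV = 817.870776
Price P = sum_t PV_t = 1076.654796

Answer: Price = 1076.6548


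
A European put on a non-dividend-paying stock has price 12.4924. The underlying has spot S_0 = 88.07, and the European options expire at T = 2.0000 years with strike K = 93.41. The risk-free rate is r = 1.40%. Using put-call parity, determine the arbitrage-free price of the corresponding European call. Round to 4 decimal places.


Answer: Call price = 9.7316

Derivation:
Put-call parity: C - P = S_0 * exp(-qT) - K * exp(-rT).
S_0 * exp(-qT) = 88.0700 * 1.00000000 = 88.07000000
K * exp(-rT) = 93.4100 * 0.97238837 = 90.83079734
C = P + S*exp(-qT) - K*exp(-rT)
C = 12.4924 + 88.07000000 - 90.83079734 = 9.7316


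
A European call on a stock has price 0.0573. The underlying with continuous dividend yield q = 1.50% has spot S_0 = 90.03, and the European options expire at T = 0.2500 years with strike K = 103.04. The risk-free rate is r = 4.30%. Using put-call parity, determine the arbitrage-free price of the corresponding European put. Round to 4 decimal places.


Put-call parity: C - P = S_0 * exp(-qT) - K * exp(-rT).
S_0 * exp(-qT) = 90.0300 * 0.99625702 = 89.69301973
K * exp(-rT) = 103.0400 * 0.98930757 = 101.93825250
P = C - S*exp(-qT) + K*exp(-rT)
P = 0.0573 - 89.69301973 + 101.93825250 = 12.3025

Answer: Put price = 12.3025


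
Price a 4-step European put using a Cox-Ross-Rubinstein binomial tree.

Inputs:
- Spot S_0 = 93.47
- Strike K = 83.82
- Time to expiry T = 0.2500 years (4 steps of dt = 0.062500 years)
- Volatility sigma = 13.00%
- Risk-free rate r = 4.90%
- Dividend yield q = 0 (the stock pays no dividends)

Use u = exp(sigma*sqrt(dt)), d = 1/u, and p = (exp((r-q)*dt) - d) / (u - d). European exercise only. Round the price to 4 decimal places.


Answer: Price = V(0,0) = 0.0778

Derivation:
dt = T/N = 0.062500
u = exp(sigma*sqrt(dt)) = 1.033034; d = 1/u = 0.968022
p = (exp((r-q)*dt) - d) / (u - d) = 0.539055
Discount per step: exp(-r*dt) = 0.996942
Stock lattice S(k, i) with i counting down-moves:
  k=0: S(0,0) = 93.4700
  k=1: S(1,0) = 96.5577; S(1,1) = 90.4811
  k=2: S(2,0) = 99.7474; S(2,1) = 93.4700; S(2,2) = 87.5877
  k=3: S(3,0) = 103.0424; S(3,1) = 96.5577; S(3,2) = 90.4811; S(3,3) = 84.7869
  k=4: S(4,0) = 106.4463; S(4,1) = 99.7474; S(4,2) = 93.4700; S(4,3) = 87.5877; S(4,4) = 82.0756
Terminal payoffs V(N, i) = max(K - S_T, 0):
  V(4,0) = 0.000000; V(4,1) = 0.000000; V(4,2) = 0.000000; V(4,3) = 0.000000; V(4,4) = 1.744420
Backward induction: V(k, i) = exp(-r*dt) * [p * V(k+1, i) + (1-p) * V(k+1, i+1)].
  V(3,0) = exp(-r*dt) * [p*0.000000 + (1-p)*0.000000] = 0.000000
  V(3,1) = exp(-r*dt) * [p*0.000000 + (1-p)*0.000000] = 0.000000
  V(3,2) = exp(-r*dt) * [p*0.000000 + (1-p)*0.000000] = 0.000000
  V(3,3) = exp(-r*dt) * [p*0.000000 + (1-p)*1.744420] = 0.801623
  V(2,0) = exp(-r*dt) * [p*0.000000 + (1-p)*0.000000] = 0.000000
  V(2,1) = exp(-r*dt) * [p*0.000000 + (1-p)*0.000000] = 0.000000
  V(2,2) = exp(-r*dt) * [p*0.000000 + (1-p)*0.801623] = 0.368374
  V(1,0) = exp(-r*dt) * [p*0.000000 + (1-p)*0.000000] = 0.000000
  V(1,1) = exp(-r*dt) * [p*0.000000 + (1-p)*0.368374] = 0.169281
  V(0,0) = exp(-r*dt) * [p*0.000000 + (1-p)*0.169281] = 0.077791


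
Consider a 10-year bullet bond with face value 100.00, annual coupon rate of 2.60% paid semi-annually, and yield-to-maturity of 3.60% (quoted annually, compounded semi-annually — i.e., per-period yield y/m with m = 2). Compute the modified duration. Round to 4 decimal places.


Coupon per period c = face * coupon_rate / m = 1.300000
Periods per year m = 2; per-period yield y/m = 0.018000
Number of cashflows N = 20
Cashflows (t years, CF_t, discount factor 1/(1+y/m)^(m*t), PV):
  t = 0.5000: CF_t = 1.300000, DF = 0.982318, PV = 1.277014
  t = 1.0000: CF_t = 1.300000, DF = 0.964949, PV = 1.254434
  t = 1.5000: CF_t = 1.300000, DF = 0.947887, PV = 1.232253
  t = 2.0000: CF_t = 1.300000, DF = 0.931127, PV = 1.210465
  t = 2.5000: CF_t = 1.300000, DF = 0.914663, PV = 1.189062
  t = 3.0000: CF_t = 1.300000, DF = 0.898490, PV = 1.168037
  t = 3.5000: CF_t = 1.300000, DF = 0.882603, PV = 1.147384
  t = 4.0000: CF_t = 1.300000, DF = 0.866997, PV = 1.127097
  t = 4.5000: CF_t = 1.300000, DF = 0.851667, PV = 1.107168
  t = 5.0000: CF_t = 1.300000, DF = 0.836608, PV = 1.087591
  t = 5.5000: CF_t = 1.300000, DF = 0.821816, PV = 1.068360
  t = 6.0000: CF_t = 1.300000, DF = 0.807285, PV = 1.049470
  t = 6.5000: CF_t = 1.300000, DF = 0.793010, PV = 1.030914
  t = 7.0000: CF_t = 1.300000, DF = 0.778989, PV = 1.012685
  t = 7.5000: CF_t = 1.300000, DF = 0.765215, PV = 0.994779
  t = 8.0000: CF_t = 1.300000, DF = 0.751684, PV = 0.977190
  t = 8.5000: CF_t = 1.300000, DF = 0.738393, PV = 0.959911
  t = 9.0000: CF_t = 1.300000, DF = 0.725337, PV = 0.942938
  t = 9.5000: CF_t = 1.300000, DF = 0.712512, PV = 0.926266
  t = 10.0000: CF_t = 101.300000, DF = 0.699914, PV = 70.901249
Price P = sum_t PV_t = 91.664267
First compute Macaulay numerator sum_t t * PV_t:
  t * PV_t at t = 0.5000: 0.638507
  t * PV_t at t = 1.0000: 1.254434
  t * PV_t at t = 1.5000: 1.848380
  t * PV_t at t = 2.0000: 2.420930
  t * PV_t at t = 2.5000: 2.972655
  t * PV_t at t = 3.0000: 3.504112
  t * PV_t at t = 3.5000: 4.015845
  t * PV_t at t = 4.0000: 4.508386
  t * PV_t at t = 4.5000: 4.982254
  t * PV_t at t = 5.0000: 5.437955
  t * PV_t at t = 5.5000: 5.875982
  t * PV_t at t = 6.0000: 6.296820
  t * PV_t at t = 6.5000: 6.700938
  t * PV_t at t = 7.0000: 7.088796
  t * PV_t at t = 7.5000: 7.460844
  t * PV_t at t = 8.0000: 7.817518
  t * PV_t at t = 8.5000: 8.159246
  t * PV_t at t = 9.0000: 8.486446
  t * PV_t at t = 9.5000: 8.799524
  t * PV_t at t = 10.0000: 709.012489
Macaulay duration D = 807.282061 / 91.664267 = 8.806944
Modified duration = D / (1 + y/m) = 8.806944 / (1 + 0.018000) = 8.651222

Answer: Modified duration = 8.6512


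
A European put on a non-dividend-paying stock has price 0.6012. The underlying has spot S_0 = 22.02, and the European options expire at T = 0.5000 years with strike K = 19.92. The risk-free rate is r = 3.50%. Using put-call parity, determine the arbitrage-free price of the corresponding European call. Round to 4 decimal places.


Answer: Call price = 3.0468

Derivation:
Put-call parity: C - P = S_0 * exp(-qT) - K * exp(-rT).
S_0 * exp(-qT) = 22.0200 * 1.00000000 = 22.02000000
K * exp(-rT) = 19.9200 * 0.98265224 = 19.57443253
C = P + S*exp(-qT) - K*exp(-rT)
C = 0.6012 + 22.02000000 - 19.57443253 = 3.0468


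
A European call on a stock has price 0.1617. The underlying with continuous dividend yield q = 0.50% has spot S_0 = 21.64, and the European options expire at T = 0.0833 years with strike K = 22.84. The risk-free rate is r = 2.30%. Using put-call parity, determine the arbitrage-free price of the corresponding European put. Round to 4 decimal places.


Put-call parity: C - P = S_0 * exp(-qT) - K * exp(-rT).
S_0 * exp(-qT) = 21.6400 * 0.99958359 = 21.63098882
K * exp(-rT) = 22.8400 * 0.99808593 = 22.79628274
P = C - S*exp(-qT) + K*exp(-rT)
P = 0.1617 - 21.63098882 + 22.79628274 = 1.3270

Answer: Put price = 1.3270


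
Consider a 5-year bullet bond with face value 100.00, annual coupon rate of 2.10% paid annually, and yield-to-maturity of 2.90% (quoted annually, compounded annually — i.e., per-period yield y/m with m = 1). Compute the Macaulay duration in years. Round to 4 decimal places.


Coupon per period c = face * coupon_rate / m = 2.100000
Periods per year m = 1; per-period yield y/m = 0.029000
Number of cashflows N = 5
Cashflows (t years, CF_t, discount factor 1/(1+y/m)^(m*t), PV):
  t = 1.0000: CF_t = 2.100000, DF = 0.971817, PV = 2.040816
  t = 2.0000: CF_t = 2.100000, DF = 0.944429, PV = 1.983301
  t = 3.0000: CF_t = 2.100000, DF = 0.917812, PV = 1.927406
  t = 4.0000: CF_t = 2.100000, DF = 0.891946, PV = 1.873086
  t = 5.0000: CF_t = 102.100000, DF = 0.866808, PV = 88.501141
Price P = sum_t PV_t = 96.325750
Macaulay numerator sum_t t * PV_t:
  t * PV_t at t = 1.0000: 2.040816
  t * PV_t at t = 2.0000: 3.966601
  t * PV_t at t = 3.0000: 5.782218
  t * PV_t at t = 4.0000: 7.492345
  t * PV_t at t = 5.0000: 442.505703
Macaulay duration D = (sum_t t * PV_t) / P = 461.787684 / 96.325750 = 4.794021

Answer: Macaulay duration = 4.7940 years


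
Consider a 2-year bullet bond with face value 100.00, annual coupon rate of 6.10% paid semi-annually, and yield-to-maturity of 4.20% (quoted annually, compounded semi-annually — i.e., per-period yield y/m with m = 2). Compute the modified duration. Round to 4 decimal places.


Coupon per period c = face * coupon_rate / m = 3.050000
Periods per year m = 2; per-period yield y/m = 0.021000
Number of cashflows N = 4
Cashflows (t years, CF_t, discount factor 1/(1+y/m)^(m*t), PV):
  t = 0.5000: CF_t = 3.050000, DF = 0.979432, PV = 2.987267
  t = 1.0000: CF_t = 3.050000, DF = 0.959287, PV = 2.925825
  t = 1.5000: CF_t = 3.050000, DF = 0.939556, PV = 2.865646
  t = 2.0000: CF_t = 103.050000, DF = 0.920231, PV = 94.829842
Price P = sum_t PV_t = 103.608581
First compute Macaulay numerator sum_t t * PV_t:
  t * PV_t at t = 0.5000: 1.493634
  t * PV_t at t = 1.0000: 2.925825
  t * PV_t at t = 1.5000: 4.298470
  t * PV_t at t = 2.0000: 189.659684
Macaulay duration D = 198.377613 / 103.608581 = 1.914683
Modified duration = D / (1 + y/m) = 1.914683 / (1 + 0.021000) = 1.875302

Answer: Modified duration = 1.8753


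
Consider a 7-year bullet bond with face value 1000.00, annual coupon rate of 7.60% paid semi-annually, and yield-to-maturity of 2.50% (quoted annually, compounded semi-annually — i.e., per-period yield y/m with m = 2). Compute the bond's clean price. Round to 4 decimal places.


Answer: Price = 1325.6491

Derivation:
Coupon per period c = face * coupon_rate / m = 38.000000
Periods per year m = 2; per-period yield y/m = 0.012500
Number of cashflows N = 14
Cashflows (t years, CF_t, discount factor 1/(1+y/m)^(m*t), PV):
  t = 0.5000: CF_t = 38.000000, DF = 0.987654, PV = 37.530864
  t = 1.0000: CF_t = 38.000000, DF = 0.975461, PV = 37.067520
  t = 1.5000: CF_t = 38.000000, DF = 0.963418, PV = 36.609896
  t = 2.0000: CF_t = 38.000000, DF = 0.951524, PV = 36.157922
  t = 2.5000: CF_t = 38.000000, DF = 0.939777, PV = 35.711528
  t = 3.0000: CF_t = 38.000000, DF = 0.928175, PV = 35.270645
  t = 3.5000: CF_t = 38.000000, DF = 0.916716, PV = 34.835205
  t = 4.0000: CF_t = 38.000000, DF = 0.905398, PV = 34.405141
  t = 4.5000: CF_t = 38.000000, DF = 0.894221, PV = 33.980386
  t = 5.0000: CF_t = 38.000000, DF = 0.883181, PV = 33.560875
  t = 5.5000: CF_t = 38.000000, DF = 0.872277, PV = 33.146543
  t = 6.0000: CF_t = 38.000000, DF = 0.861509, PV = 32.737327
  t = 6.5000: CF_t = 38.000000, DF = 0.850873, PV = 32.333162
  t = 7.0000: CF_t = 1038.000000, DF = 0.840368, PV = 872.302078
Price P = sum_t PV_t = 1325.649095
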